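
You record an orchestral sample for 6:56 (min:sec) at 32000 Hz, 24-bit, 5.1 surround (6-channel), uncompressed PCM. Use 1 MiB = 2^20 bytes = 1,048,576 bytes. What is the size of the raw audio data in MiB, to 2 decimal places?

228.52 MiB

Duration = 6:56 (min:sec) = 416 s.
Bytes = 32,000 samples/s × 416 s × 3 bytes/sample × 6 ch = 239,616,000 bytes.
239,616,000 / 1,048,576 = 228.52 MiB.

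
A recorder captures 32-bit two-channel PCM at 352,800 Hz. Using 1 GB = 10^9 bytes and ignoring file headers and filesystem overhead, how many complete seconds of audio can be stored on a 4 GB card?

Uncompressed byte rate = 352,800 × 4 × 2 = 2,822,400 bytes/s.
Capacity = 4 × 1,000,000,000 = 4,000,000,000 bytes.
4,000,000,000 / 2,822,400 ≈ 1417.23 s → 1,417 seconds.

1,417 seconds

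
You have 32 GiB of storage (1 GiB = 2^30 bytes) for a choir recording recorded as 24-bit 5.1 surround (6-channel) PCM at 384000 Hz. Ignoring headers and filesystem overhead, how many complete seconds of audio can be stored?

Uncompressed byte rate = 384,000 × 3 × 6 = 6,912,000 bytes/s.
Capacity = 32 × 1,073,741,824 = 34,359,738,368 bytes.
34,359,738,368 / 6,912,000 ≈ 4971.03 s → 4,971 seconds.

4,971 seconds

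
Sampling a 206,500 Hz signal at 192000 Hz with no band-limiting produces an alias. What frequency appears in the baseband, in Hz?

Nyquist = 192,000/2 = 96,000 Hz; 206,500 Hz exceeds it.
Alias = |206,500 − 1×192,000| = |206,500 − 192,000| = 14,500 Hz.

14,500 Hz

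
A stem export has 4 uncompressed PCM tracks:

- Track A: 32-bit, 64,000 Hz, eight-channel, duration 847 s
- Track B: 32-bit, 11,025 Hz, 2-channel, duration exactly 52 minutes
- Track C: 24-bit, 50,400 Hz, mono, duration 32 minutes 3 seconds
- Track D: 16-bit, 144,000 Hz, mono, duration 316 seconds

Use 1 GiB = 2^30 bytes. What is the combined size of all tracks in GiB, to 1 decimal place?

2.2 GiB

Track A: 64,000 × 847 × 4 × 8 = 1,734,656,000 bytes.
Track B: exactly 52 minutes = 3,120 s; 11,025 × 3,120 × 4 × 2 = 275,184,000 bytes.
Track C: 32 minutes 3 seconds = 1,923 s; 50,400 × 1,923 × 3 × 1 = 290,757,600 bytes.
Track D: 144,000 × 316 × 2 × 1 = 91,008,000 bytes.
Total = 2,391,605,600 bytes = 2.2 GiB.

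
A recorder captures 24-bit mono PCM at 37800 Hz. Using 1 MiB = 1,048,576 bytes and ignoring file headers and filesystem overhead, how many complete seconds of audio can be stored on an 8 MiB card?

73 seconds

Uncompressed byte rate = 37,800 × 3 × 1 = 113,400 bytes/s.
Capacity = 8 × 1,048,576 = 8,388,608 bytes.
8,388,608 / 113,400 ≈ 73.97 s → 73 seconds.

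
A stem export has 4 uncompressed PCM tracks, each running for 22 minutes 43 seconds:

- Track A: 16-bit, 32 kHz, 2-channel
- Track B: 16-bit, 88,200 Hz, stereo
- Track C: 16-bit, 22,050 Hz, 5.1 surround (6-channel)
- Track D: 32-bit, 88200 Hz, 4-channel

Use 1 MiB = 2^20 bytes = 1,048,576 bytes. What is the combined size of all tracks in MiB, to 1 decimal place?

22 minutes 43 seconds = 1,363 s.
Track A: 32,000 × 1,363 × 2 × 2 = 174,464,000 bytes.
Track B: 88,200 × 1,363 × 2 × 2 = 480,866,400 bytes.
Track C: 22,050 × 1,363 × 2 × 6 = 360,649,800 bytes.
Track D: 88,200 × 1,363 × 4 × 4 = 1,923,465,600 bytes.
Total = 2,939,445,800 bytes = 2803.3 MiB.

2803.3 MiB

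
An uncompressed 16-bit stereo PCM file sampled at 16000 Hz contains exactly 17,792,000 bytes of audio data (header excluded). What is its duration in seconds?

Byte rate = 16,000 × 2 × 2 = 64,000 bytes/s.
Duration = 17,792,000 / 64,000 = 278 s.

278 seconds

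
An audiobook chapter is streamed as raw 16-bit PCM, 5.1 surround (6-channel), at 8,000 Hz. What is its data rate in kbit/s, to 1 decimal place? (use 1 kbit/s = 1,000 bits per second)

768.0 kbit/s

Bit rate = 8,000 × 16 × 6 = 768,000 bits/s.
= 768.0 kbit/s.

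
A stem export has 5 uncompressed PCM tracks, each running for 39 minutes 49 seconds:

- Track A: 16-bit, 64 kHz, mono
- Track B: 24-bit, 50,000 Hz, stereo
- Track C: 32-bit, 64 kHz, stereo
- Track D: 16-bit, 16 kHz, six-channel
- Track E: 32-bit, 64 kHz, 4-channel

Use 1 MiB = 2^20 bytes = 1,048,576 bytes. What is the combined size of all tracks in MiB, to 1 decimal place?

39 minutes 49 seconds = 2,389 s.
Track A: 64,000 × 2,389 × 2 × 1 = 305,792,000 bytes.
Track B: 50,000 × 2,389 × 3 × 2 = 716,700,000 bytes.
Track C: 64,000 × 2,389 × 4 × 2 = 1,223,168,000 bytes.
Track D: 16,000 × 2,389 × 2 × 6 = 458,688,000 bytes.
Track E: 64,000 × 2,389 × 4 × 4 = 2,446,336,000 bytes.
Total = 5,150,684,000 bytes = 4912.1 MiB.

4912.1 MiB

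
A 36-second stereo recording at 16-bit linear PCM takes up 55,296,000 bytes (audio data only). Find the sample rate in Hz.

384,000 Hz

Bytes = sample_rate × seconds × bytes_per_sample × channels.
sample_rate = 55,296,000 / (36 × 2 × 2) = 55,296,000 / 144 = 384,000 Hz.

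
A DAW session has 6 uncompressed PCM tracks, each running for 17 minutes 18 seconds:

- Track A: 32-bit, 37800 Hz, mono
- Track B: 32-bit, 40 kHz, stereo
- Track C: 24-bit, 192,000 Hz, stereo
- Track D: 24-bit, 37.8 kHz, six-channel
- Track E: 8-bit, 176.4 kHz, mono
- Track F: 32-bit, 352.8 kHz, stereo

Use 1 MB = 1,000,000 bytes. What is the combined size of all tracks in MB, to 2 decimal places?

5503.89 MB

17 minutes 18 seconds = 1,038 s.
Track A: 37,800 × 1,038 × 4 × 1 = 156,945,600 bytes.
Track B: 40,000 × 1,038 × 4 × 2 = 332,160,000 bytes.
Track C: 192,000 × 1,038 × 3 × 2 = 1,195,776,000 bytes.
Track D: 37,800 × 1,038 × 3 × 6 = 706,255,200 bytes.
Track E: 176,400 × 1,038 × 1 × 1 = 183,103,200 bytes.
Track F: 352,800 × 1,038 × 4 × 2 = 2,929,651,200 bytes.
Total = 5,503,891,200 bytes = 5503.89 MB.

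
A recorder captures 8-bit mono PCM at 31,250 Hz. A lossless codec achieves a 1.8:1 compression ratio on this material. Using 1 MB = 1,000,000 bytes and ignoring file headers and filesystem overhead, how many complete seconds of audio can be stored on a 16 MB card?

921 seconds

Uncompressed byte rate = 31,250 × 1 × 1 = 31,250 bytes/s.
After 1.8:1 compression, effective rate ≈ 17361.11 bytes/s.
Capacity = 16 × 1,000,000 = 16,000,000 bytes.
16,000,000 / effective rate ≈ 921.6 s → 921 seconds.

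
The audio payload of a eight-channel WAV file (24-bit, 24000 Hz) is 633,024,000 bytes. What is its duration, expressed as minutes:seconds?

Byte rate = 24,000 × 3 × 8 = 576,000 bytes/s.
Duration = 633,024,000 / 576,000 = 1,099 s.
1,099 s = 18:19.

18:19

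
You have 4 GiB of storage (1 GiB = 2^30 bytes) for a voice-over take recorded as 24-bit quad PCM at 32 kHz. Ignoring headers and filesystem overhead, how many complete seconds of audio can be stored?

Uncompressed byte rate = 32,000 × 3 × 4 = 384,000 bytes/s.
Capacity = 4 × 1,073,741,824 = 4,294,967,296 bytes.
4,294,967,296 / 384,000 ≈ 11184.81 s → 11,184 seconds.

11,184 seconds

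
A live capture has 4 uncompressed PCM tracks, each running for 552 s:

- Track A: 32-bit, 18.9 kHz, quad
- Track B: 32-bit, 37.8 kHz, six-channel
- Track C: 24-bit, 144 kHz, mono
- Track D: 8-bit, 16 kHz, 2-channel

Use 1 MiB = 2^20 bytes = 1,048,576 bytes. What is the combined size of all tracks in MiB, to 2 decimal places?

Track A: 18,900 × 552 × 4 × 4 = 166,924,800 bytes.
Track B: 37,800 × 552 × 4 × 6 = 500,774,400 bytes.
Track C: 144,000 × 552 × 3 × 1 = 238,464,000 bytes.
Track D: 16,000 × 552 × 1 × 2 = 17,664,000 bytes.
Total = 923,827,200 bytes = 881.03 MiB.

881.03 MiB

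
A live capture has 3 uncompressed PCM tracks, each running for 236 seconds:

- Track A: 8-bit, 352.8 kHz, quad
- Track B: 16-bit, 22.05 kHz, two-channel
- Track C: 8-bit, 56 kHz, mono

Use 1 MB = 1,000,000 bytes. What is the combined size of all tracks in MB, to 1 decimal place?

Track A: 352,800 × 236 × 1 × 4 = 333,043,200 bytes.
Track B: 22,050 × 236 × 2 × 2 = 20,815,200 bytes.
Track C: 56,000 × 236 × 1 × 1 = 13,216,000 bytes.
Total = 367,074,400 bytes = 367.1 MB.

367.1 MB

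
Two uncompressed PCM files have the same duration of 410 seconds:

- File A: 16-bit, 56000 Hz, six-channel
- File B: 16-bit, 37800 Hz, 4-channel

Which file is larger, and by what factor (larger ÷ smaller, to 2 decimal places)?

File A: 56,000 × 2 × 6 = 672,000 bytes/s.
File B: 37,800 × 2 × 4 = 302,400 bytes/s.
File A is larger; ratio = 275,520,000 / 123,984,000 = 2.22.

File A, by a factor of 2.22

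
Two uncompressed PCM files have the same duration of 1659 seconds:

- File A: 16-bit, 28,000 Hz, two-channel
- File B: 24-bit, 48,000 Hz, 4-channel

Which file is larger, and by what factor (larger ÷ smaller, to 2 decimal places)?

File B, by a factor of 5.14

File A: 28,000 × 2 × 2 = 112,000 bytes/s.
File B: 48,000 × 3 × 4 = 576,000 bytes/s.
File B is larger; ratio = 955,584,000 / 185,808,000 = 5.14.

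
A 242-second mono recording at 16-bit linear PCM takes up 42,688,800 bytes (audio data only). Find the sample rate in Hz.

88,200 Hz

Bytes = sample_rate × seconds × bytes_per_sample × channels.
sample_rate = 42,688,800 / (242 × 2 × 1) = 42,688,800 / 484 = 88,200 Hz.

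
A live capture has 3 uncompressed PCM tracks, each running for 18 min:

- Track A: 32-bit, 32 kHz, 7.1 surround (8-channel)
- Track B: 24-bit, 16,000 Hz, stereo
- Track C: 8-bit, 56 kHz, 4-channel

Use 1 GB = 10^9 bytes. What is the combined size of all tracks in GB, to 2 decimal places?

1.45 GB

18 min = 1,080 s.
Track A: 32,000 × 1,080 × 4 × 8 = 1,105,920,000 bytes.
Track B: 16,000 × 1,080 × 3 × 2 = 103,680,000 bytes.
Track C: 56,000 × 1,080 × 1 × 4 = 241,920,000 bytes.
Total = 1,451,520,000 bytes = 1.45 GB.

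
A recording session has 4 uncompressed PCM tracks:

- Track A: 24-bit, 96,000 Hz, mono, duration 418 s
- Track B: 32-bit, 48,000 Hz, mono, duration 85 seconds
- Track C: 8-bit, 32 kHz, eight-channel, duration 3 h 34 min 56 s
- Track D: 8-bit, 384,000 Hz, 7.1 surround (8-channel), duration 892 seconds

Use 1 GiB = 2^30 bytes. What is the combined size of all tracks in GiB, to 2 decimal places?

Track A: 96,000 × 418 × 3 × 1 = 120,384,000 bytes.
Track B: 48,000 × 85 × 4 × 1 = 16,320,000 bytes.
Track C: 3 h 34 min 56 s = 12,896 s; 32,000 × 12,896 × 1 × 8 = 3,301,376,000 bytes.
Track D: 384,000 × 892 × 1 × 8 = 2,740,224,000 bytes.
Total = 6,178,304,000 bytes = 5.75 GiB.

5.75 GiB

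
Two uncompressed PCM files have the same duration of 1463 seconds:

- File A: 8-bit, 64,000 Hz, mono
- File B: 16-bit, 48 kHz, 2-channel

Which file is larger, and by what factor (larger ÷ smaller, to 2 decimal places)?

File B, by a factor of 3.00

File A: 64,000 × 1 × 1 = 64,000 bytes/s.
File B: 48,000 × 2 × 2 = 192,000 bytes/s.
File B is larger; ratio = 280,896,000 / 93,632,000 = 3.00.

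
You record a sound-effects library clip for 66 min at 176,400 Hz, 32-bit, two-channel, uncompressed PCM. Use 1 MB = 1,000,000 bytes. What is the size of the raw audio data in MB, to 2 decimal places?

5588.35 MB

Duration = 66 min = 3,960 s.
Bytes = 176,400 samples/s × 3,960 s × 4 bytes/sample × 2 ch = 5,588,352,000 bytes.
5,588,352,000 / 1,000,000 = 5588.35 MB.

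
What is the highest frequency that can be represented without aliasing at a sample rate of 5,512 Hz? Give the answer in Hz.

Nyquist frequency = sample rate / 2 = 5,512 / 2 = 2,756 Hz.

2,756 Hz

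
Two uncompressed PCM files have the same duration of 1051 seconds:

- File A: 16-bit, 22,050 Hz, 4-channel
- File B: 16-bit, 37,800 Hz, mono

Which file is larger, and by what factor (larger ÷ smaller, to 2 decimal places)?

File A, by a factor of 2.33

File A: 22,050 × 2 × 4 = 176,400 bytes/s.
File B: 37,800 × 2 × 1 = 75,600 bytes/s.
File A is larger; ratio = 185,396,400 / 79,455,600 = 2.33.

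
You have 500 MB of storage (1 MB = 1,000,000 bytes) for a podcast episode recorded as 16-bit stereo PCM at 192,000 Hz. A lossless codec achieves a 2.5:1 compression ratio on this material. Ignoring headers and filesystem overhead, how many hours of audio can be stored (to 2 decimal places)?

0.45 hours

Uncompressed byte rate = 192,000 × 2 × 2 = 768,000 bytes/s.
After 2.5:1 compression, effective rate ≈ 307200 bytes/s.
Capacity = 500 × 1,000,000 = 500,000,000 bytes.
500,000,000 / effective rate ≈ 1627.6 s → 0.45 hours.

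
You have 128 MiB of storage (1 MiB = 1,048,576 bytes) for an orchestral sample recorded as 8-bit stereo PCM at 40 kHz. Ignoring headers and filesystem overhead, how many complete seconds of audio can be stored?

Uncompressed byte rate = 40,000 × 1 × 2 = 80,000 bytes/s.
Capacity = 128 × 1,048,576 = 134,217,728 bytes.
134,217,728 / 80,000 ≈ 1677.72 s → 1,677 seconds.

1,677 seconds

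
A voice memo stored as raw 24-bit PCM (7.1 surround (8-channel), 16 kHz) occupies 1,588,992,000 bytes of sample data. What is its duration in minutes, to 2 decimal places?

Byte rate = 16,000 × 3 × 8 = 384,000 bytes/s.
Duration = 1,588,992,000 / 384,000 = 4,138 s.
4,138 s / 60 = 68.97 minutes.

68.97 minutes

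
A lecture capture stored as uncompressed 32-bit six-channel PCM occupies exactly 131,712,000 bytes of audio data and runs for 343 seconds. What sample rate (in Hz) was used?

Bytes = sample_rate × seconds × bytes_per_sample × channels.
sample_rate = 131,712,000 / (343 × 4 × 6) = 131,712,000 / 8,232 = 16,000 Hz.

16,000 Hz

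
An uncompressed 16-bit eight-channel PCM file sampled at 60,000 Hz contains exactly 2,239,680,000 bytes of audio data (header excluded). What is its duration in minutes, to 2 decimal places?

38.88 minutes

Byte rate = 60,000 × 2 × 8 = 960,000 bytes/s.
Duration = 2,239,680,000 / 960,000 = 2,333 s.
2,333 s / 60 = 38.88 minutes.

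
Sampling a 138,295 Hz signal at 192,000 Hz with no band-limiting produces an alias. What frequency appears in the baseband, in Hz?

53,705 Hz

Nyquist = 192,000/2 = 96,000 Hz; 138,295 Hz exceeds it.
Alias = |138,295 − 1×192,000| = |138,295 − 192,000| = 53,705 Hz.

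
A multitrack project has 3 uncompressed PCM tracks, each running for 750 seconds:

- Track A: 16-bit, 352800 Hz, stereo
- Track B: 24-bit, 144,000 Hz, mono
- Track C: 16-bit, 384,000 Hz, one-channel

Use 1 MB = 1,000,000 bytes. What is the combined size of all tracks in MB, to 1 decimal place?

1958.4 MB

Track A: 352,800 × 750 × 2 × 2 = 1,058,400,000 bytes.
Track B: 144,000 × 750 × 3 × 1 = 324,000,000 bytes.
Track C: 384,000 × 750 × 2 × 1 = 576,000,000 bytes.
Total = 1,958,400,000 bytes = 1958.4 MB.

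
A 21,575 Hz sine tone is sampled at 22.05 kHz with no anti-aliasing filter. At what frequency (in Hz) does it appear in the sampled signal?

475 Hz

Nyquist = 22,050/2 = 11,025 Hz; 21,575 Hz exceeds it.
Alias = |21,575 − 1×22,050| = |21,575 − 22,050| = 475 Hz.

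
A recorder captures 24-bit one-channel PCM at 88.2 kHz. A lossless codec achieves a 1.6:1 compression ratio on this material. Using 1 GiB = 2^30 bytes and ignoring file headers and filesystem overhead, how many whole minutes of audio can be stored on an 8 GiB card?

Uncompressed byte rate = 88,200 × 3 × 1 = 264,600 bytes/s.
After 1.6:1 compression, effective rate ≈ 165375 bytes/s.
Capacity = 8 × 1,073,741,824 = 8,589,934,592 bytes.
8,589,934,592 / effective rate ≈ 51942.16 s → 865 minutes.

865 minutes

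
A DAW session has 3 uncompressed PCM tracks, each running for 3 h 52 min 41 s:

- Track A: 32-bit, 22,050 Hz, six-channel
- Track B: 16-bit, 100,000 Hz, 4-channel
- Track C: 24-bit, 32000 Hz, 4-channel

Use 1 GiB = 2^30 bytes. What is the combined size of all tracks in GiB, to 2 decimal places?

3 h 52 min 41 s = 13,961 s.
Track A: 22,050 × 13,961 × 4 × 6 = 7,388,161,200 bytes.
Track B: 100,000 × 13,961 × 2 × 4 = 11,168,800,000 bytes.
Track C: 32,000 × 13,961 × 3 × 4 = 5,361,024,000 bytes.
Total = 23,917,985,200 bytes = 22.28 GiB.

22.28 GiB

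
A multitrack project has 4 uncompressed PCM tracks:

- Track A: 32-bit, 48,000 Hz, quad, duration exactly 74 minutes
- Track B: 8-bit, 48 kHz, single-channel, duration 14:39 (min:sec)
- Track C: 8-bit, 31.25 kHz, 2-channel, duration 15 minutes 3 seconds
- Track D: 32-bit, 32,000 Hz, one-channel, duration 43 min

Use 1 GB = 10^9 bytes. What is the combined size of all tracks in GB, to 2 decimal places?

3.84 GB

Track A: exactly 74 minutes = 4,440 s; 48,000 × 4,440 × 4 × 4 = 3,409,920,000 bytes.
Track B: 14:39 (min:sec) = 879 s; 48,000 × 879 × 1 × 1 = 42,192,000 bytes.
Track C: 15 minutes 3 seconds = 903 s; 31,250 × 903 × 1 × 2 = 56,437,500 bytes.
Track D: 43 min = 2,580 s; 32,000 × 2,580 × 4 × 1 = 330,240,000 bytes.
Total = 3,838,789,500 bytes = 3.84 GB.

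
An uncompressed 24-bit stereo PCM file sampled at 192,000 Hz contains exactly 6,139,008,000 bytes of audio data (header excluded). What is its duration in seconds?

Byte rate = 192,000 × 3 × 2 = 1,152,000 bytes/s.
Duration = 6,139,008,000 / 1,152,000 = 5,329 s.

5,329 seconds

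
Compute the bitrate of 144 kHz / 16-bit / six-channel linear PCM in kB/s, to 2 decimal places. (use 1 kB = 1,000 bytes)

1728.00 kB/s

Bit rate = 144,000 × 16 × 6 = 13,824,000 bits/s.
13,824,000 / 8 = 1,728,000 B/s = 1728.00 kB/s.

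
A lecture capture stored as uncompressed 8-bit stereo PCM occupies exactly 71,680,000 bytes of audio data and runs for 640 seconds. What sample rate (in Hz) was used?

56,000 Hz

Bytes = sample_rate × seconds × bytes_per_sample × channels.
sample_rate = 71,680,000 / (640 × 1 × 2) = 71,680,000 / 1,280 = 56,000 Hz.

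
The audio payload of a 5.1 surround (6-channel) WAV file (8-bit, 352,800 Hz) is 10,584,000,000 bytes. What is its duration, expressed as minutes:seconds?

Byte rate = 352,800 × 1 × 6 = 2,116,800 bytes/s.
Duration = 10,584,000,000 / 2,116,800 = 5,000 s.
5,000 s = 83:20.

83:20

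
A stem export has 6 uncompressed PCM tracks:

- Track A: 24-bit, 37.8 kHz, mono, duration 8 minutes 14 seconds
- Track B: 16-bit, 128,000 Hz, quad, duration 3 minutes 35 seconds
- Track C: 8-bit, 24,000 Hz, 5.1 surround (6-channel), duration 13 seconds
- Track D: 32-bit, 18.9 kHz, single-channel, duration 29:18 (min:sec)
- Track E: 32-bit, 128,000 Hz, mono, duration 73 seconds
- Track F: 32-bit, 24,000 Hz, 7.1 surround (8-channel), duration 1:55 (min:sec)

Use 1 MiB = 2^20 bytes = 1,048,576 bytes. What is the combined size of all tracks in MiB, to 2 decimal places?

511.79 MiB

Track A: 8 minutes 14 seconds = 494 s; 37,800 × 494 × 3 × 1 = 56,019,600 bytes.
Track B: 3 minutes 35 seconds = 215 s; 128,000 × 215 × 2 × 4 = 220,160,000 bytes.
Track C: 24,000 × 13 × 1 × 6 = 1,872,000 bytes.
Track D: 29:18 (min:sec) = 1,758 s; 18,900 × 1,758 × 4 × 1 = 132,904,800 bytes.
Track E: 128,000 × 73 × 4 × 1 = 37,376,000 bytes.
Track F: 1:55 (min:sec) = 115 s; 24,000 × 115 × 4 × 8 = 88,320,000 bytes.
Total = 536,652,400 bytes = 511.79 MiB.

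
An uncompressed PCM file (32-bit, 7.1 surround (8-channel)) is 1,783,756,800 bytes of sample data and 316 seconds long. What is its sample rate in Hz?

176,400 Hz

Bytes = sample_rate × seconds × bytes_per_sample × channels.
sample_rate = 1,783,756,800 / (316 × 4 × 8) = 1,783,756,800 / 10,112 = 176,400 Hz.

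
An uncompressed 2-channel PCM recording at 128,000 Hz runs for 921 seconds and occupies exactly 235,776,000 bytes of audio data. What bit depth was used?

8 bits

Bytes per sample = 235,776,000 / (128,000 × 921 × 2) = 235,776,000 / 235,776,000 = 1.
Bit depth = 1 × 8 = 8 bits.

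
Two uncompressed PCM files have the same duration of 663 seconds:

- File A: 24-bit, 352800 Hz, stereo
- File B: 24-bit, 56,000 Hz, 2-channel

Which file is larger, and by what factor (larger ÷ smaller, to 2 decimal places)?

File A: 352,800 × 3 × 2 = 2,116,800 bytes/s.
File B: 56,000 × 3 × 2 = 336,000 bytes/s.
File A is larger; ratio = 1,403,438,400 / 222,768,000 = 6.30.

File A, by a factor of 6.30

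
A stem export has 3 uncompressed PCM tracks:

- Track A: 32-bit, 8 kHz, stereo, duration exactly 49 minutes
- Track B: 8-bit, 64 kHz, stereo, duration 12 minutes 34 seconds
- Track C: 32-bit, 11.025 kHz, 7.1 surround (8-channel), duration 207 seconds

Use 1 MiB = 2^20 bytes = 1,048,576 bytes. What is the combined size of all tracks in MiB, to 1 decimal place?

341.1 MiB

Track A: exactly 49 minutes = 2,940 s; 8,000 × 2,940 × 4 × 2 = 188,160,000 bytes.
Track B: 12 minutes 34 seconds = 754 s; 64,000 × 754 × 1 × 2 = 96,512,000 bytes.
Track C: 11,025 × 207 × 4 × 8 = 73,029,600 bytes.
Total = 357,701,600 bytes = 341.1 MiB.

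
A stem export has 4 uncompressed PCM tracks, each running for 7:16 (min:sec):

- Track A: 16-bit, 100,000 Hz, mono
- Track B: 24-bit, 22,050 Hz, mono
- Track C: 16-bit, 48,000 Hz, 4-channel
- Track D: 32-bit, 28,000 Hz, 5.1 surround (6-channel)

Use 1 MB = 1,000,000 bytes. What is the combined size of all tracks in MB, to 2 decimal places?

7:16 (min:sec) = 436 s.
Track A: 100,000 × 436 × 2 × 1 = 87,200,000 bytes.
Track B: 22,050 × 436 × 3 × 1 = 28,841,400 bytes.
Track C: 48,000 × 436 × 2 × 4 = 167,424,000 bytes.
Track D: 28,000 × 436 × 4 × 6 = 292,992,000 bytes.
Total = 576,457,400 bytes = 576.46 MB.

576.46 MB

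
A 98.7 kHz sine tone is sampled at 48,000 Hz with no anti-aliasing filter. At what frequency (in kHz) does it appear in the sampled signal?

Nyquist = 48,000/2 = 24,000 Hz; 98,700 Hz exceeds it.
Alias = |98,700 − 2×48,000| = |98,700 − 96,000| = 2,700 Hz = 2.7 kHz.

2.7 kHz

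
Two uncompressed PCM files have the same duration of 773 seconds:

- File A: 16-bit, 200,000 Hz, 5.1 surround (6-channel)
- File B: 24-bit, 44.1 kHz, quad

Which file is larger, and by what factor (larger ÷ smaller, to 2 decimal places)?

File A, by a factor of 4.54

File A: 200,000 × 2 × 6 = 2,400,000 bytes/s.
File B: 44,100 × 3 × 4 = 529,200 bytes/s.
File A is larger; ratio = 1,855,200,000 / 409,071,600 = 4.54.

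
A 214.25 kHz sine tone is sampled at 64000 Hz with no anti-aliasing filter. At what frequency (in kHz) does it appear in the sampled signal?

Nyquist = 64,000/2 = 32,000 Hz; 214,250 Hz exceeds it.
Alias = |214,250 − 3×64,000| = |214,250 − 192,000| = 22,250 Hz = 22.25 kHz.

22.25 kHz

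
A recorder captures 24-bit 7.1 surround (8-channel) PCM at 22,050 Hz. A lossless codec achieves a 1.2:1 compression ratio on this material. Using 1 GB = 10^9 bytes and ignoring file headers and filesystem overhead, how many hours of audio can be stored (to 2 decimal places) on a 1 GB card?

0.63 hours

Uncompressed byte rate = 22,050 × 3 × 8 = 529,200 bytes/s.
After 1.2:1 compression, effective rate ≈ 441000 bytes/s.
Capacity = 1 × 1,000,000,000 = 1,000,000,000 bytes.
1,000,000,000 / effective rate ≈ 2267.57 s → 0.63 hours.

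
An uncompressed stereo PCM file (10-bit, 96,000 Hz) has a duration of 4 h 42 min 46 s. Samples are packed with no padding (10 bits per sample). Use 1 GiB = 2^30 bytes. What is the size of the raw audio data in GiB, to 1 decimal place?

Duration = 4 h 42 min 46 s = 16,966 s.
Bits = 96,000 × 16,966 × 10 × 2 = 32,574,720,000 bits = 4,071,840,000 bytes.
4,071,840,000 / 1,073,741,824 = 3.8 GiB.

3.8 GiB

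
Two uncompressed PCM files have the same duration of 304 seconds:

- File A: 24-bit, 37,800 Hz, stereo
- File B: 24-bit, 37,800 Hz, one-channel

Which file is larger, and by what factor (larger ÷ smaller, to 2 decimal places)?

File A, by a factor of 2.00

File A: 37,800 × 3 × 2 = 226,800 bytes/s.
File B: 37,800 × 3 × 1 = 113,400 bytes/s.
File A is larger; ratio = 68,947,200 / 34,473,600 = 2.00.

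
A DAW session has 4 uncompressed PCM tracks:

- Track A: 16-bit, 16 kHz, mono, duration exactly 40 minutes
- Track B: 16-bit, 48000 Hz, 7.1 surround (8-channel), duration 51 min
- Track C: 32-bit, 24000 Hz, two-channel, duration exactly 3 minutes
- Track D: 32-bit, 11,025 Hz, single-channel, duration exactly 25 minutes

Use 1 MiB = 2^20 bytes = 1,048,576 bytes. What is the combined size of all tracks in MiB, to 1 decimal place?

2410.5 MiB

Track A: exactly 40 minutes = 2,400 s; 16,000 × 2,400 × 2 × 1 = 76,800,000 bytes.
Track B: 51 min = 3,060 s; 48,000 × 3,060 × 2 × 8 = 2,350,080,000 bytes.
Track C: exactly 3 minutes = 180 s; 24,000 × 180 × 4 × 2 = 34,560,000 bytes.
Track D: exactly 25 minutes = 1,500 s; 11,025 × 1,500 × 4 × 1 = 66,150,000 bytes.
Total = 2,527,590,000 bytes = 2410.5 MiB.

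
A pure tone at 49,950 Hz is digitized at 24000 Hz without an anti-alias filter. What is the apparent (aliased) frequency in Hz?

Nyquist = 24,000/2 = 12,000 Hz; 49,950 Hz exceeds it.
Alias = |49,950 − 2×24,000| = |49,950 − 48,000| = 1,950 Hz.

1,950 Hz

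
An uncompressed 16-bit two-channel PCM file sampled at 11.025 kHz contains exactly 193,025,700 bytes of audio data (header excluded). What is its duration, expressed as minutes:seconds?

Byte rate = 11,025 × 2 × 2 = 44,100 bytes/s.
Duration = 193,025,700 / 44,100 = 4,377 s.
4,377 s = 72:57.

72:57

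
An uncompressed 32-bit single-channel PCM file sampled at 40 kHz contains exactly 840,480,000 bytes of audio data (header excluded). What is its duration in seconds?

5,253 seconds

Byte rate = 40,000 × 4 × 1 = 160,000 bytes/s.
Duration = 840,480,000 / 160,000 = 5,253 s.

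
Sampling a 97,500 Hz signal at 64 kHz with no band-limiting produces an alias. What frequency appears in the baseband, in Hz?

30,500 Hz

Nyquist = 64,000/2 = 32,000 Hz; 97,500 Hz exceeds it.
Alias = |97,500 − 2×64,000| = |97,500 − 128,000| = 30,500 Hz.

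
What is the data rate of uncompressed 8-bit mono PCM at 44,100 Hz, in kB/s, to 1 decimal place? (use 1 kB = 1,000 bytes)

Bit rate = 44,100 × 8 × 1 = 352,800 bits/s.
352,800 / 8 = 44,100 B/s = 44.1 kB/s.

44.1 kB/s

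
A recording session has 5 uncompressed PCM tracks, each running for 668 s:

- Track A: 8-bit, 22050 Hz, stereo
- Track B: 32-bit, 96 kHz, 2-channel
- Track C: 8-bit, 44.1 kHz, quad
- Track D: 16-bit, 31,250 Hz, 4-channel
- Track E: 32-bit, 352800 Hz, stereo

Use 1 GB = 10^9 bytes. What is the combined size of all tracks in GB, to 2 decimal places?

Track A: 22,050 × 668 × 1 × 2 = 29,458,800 bytes.
Track B: 96,000 × 668 × 4 × 2 = 513,024,000 bytes.
Track C: 44,100 × 668 × 1 × 4 = 117,835,200 bytes.
Track D: 31,250 × 668 × 2 × 4 = 167,000,000 bytes.
Track E: 352,800 × 668 × 4 × 2 = 1,885,363,200 bytes.
Total = 2,712,681,200 bytes = 2.71 GB.

2.71 GB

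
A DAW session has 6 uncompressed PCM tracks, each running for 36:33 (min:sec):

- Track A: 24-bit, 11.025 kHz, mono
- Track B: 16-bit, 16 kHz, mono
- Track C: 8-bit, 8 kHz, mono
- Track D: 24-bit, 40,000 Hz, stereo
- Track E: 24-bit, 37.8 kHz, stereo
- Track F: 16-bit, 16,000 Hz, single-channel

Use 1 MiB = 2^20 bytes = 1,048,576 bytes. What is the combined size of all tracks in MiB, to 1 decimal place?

36:33 (min:sec) = 2,193 s.
Track A: 11,025 × 2,193 × 3 × 1 = 72,533,475 bytes.
Track B: 16,000 × 2,193 × 2 × 1 = 70,176,000 bytes.
Track C: 8,000 × 2,193 × 1 × 1 = 17,544,000 bytes.
Track D: 40,000 × 2,193 × 3 × 2 = 526,320,000 bytes.
Track E: 37,800 × 2,193 × 3 × 2 = 497,372,400 bytes.
Track F: 16,000 × 2,193 × 2 × 1 = 70,176,000 bytes.
Total = 1,254,121,875 bytes = 1196.0 MiB.

1196.0 MiB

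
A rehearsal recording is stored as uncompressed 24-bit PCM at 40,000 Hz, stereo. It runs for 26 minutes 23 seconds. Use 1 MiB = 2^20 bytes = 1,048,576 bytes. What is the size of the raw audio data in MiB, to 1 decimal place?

362.3 MiB

Duration = 26 minutes 23 seconds = 1,583 s.
Bytes = 40,000 samples/s × 1,583 s × 3 bytes/sample × 2 ch = 379,920,000 bytes.
379,920,000 / 1,048,576 = 362.3 MiB.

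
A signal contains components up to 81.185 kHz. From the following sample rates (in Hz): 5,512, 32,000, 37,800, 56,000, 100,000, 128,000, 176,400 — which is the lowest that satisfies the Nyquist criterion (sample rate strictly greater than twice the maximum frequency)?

Need sample rate > 2 × 81,185 = 162,370 Hz.
Lowest listed rate above 162,370 Hz is 176,400 Hz.

176,400 Hz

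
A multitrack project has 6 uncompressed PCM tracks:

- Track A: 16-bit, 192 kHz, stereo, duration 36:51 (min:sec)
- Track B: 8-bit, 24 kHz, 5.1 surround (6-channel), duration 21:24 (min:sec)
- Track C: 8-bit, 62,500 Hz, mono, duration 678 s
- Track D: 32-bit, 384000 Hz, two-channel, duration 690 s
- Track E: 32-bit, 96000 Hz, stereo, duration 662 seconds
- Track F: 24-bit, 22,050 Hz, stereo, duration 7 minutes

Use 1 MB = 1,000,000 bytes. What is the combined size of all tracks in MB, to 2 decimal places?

Track A: 36:51 (min:sec) = 2,211 s; 192,000 × 2,211 × 2 × 2 = 1,698,048,000 bytes.
Track B: 21:24 (min:sec) = 1,284 s; 24,000 × 1,284 × 1 × 6 = 184,896,000 bytes.
Track C: 62,500 × 678 × 1 × 1 = 42,375,000 bytes.
Track D: 384,000 × 690 × 4 × 2 = 2,119,680,000 bytes.
Track E: 96,000 × 662 × 4 × 2 = 508,416,000 bytes.
Track F: 7 minutes = 420 s; 22,050 × 420 × 3 × 2 = 55,566,000 bytes.
Total = 4,608,981,000 bytes = 4608.98 MB.

4608.98 MB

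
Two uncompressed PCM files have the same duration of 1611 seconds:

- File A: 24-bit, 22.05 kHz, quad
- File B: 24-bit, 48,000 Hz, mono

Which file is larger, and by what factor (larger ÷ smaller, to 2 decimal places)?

File A, by a factor of 1.84

File A: 22,050 × 3 × 4 = 264,600 bytes/s.
File B: 48,000 × 3 × 1 = 144,000 bytes/s.
File A is larger; ratio = 426,270,600 / 231,984,000 = 1.84.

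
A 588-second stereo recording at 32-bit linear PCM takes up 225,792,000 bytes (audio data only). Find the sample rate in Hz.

Bytes = sample_rate × seconds × bytes_per_sample × channels.
sample_rate = 225,792,000 / (588 × 4 × 2) = 225,792,000 / 4,704 = 48,000 Hz.

48,000 Hz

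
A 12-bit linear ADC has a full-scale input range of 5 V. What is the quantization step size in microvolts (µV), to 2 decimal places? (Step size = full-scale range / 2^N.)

1220.70 µV

5 V / 2^12 = 5 / 4,096 V = 1220.70 µV.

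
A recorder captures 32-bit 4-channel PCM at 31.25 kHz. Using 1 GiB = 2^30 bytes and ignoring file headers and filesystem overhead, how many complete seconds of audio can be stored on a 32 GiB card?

Uncompressed byte rate = 31,250 × 4 × 4 = 500,000 bytes/s.
Capacity = 32 × 1,073,741,824 = 34,359,738,368 bytes.
34,359,738,368 / 500,000 ≈ 68719.48 s → 68,719 seconds.

68,719 seconds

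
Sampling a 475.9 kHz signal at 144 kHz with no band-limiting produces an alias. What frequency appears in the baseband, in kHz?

43.9 kHz

Nyquist = 144,000/2 = 72,000 Hz; 475,900 Hz exceeds it.
Alias = |475,900 − 3×144,000| = |475,900 − 432,000| = 43,900 Hz = 43.9 kHz.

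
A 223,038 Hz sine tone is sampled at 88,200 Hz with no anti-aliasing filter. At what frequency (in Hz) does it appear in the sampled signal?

Nyquist = 88,200/2 = 44,100 Hz; 223,038 Hz exceeds it.
Alias = |223,038 − 3×88,200| = |223,038 − 264,600| = 41,562 Hz.

41,562 Hz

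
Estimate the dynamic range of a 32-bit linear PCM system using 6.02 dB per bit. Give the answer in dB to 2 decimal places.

192.64 dB

32 × 6.02 = 192.64 dB.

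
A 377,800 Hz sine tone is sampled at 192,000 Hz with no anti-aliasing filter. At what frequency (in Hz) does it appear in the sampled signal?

6,200 Hz

Nyquist = 192,000/2 = 96,000 Hz; 377,800 Hz exceeds it.
Alias = |377,800 − 2×192,000| = |377,800 − 384,000| = 6,200 Hz.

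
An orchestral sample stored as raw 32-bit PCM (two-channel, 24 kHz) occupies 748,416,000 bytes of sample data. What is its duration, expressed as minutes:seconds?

Byte rate = 24,000 × 4 × 2 = 192,000 bytes/s.
Duration = 748,416,000 / 192,000 = 3,898 s.
3,898 s = 64:58.

64:58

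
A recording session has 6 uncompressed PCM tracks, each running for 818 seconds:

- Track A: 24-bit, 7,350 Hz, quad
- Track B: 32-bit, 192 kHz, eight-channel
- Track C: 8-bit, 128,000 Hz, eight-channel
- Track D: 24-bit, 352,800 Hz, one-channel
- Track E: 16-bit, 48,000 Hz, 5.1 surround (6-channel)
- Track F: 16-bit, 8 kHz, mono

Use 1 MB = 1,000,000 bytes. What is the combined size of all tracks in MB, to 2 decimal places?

7285.60 MB

Track A: 7,350 × 818 × 3 × 4 = 72,147,600 bytes.
Track B: 192,000 × 818 × 4 × 8 = 5,025,792,000 bytes.
Track C: 128,000 × 818 × 1 × 8 = 837,632,000 bytes.
Track D: 352,800 × 818 × 3 × 1 = 865,771,200 bytes.
Track E: 48,000 × 818 × 2 × 6 = 471,168,000 bytes.
Track F: 8,000 × 818 × 2 × 1 = 13,088,000 bytes.
Total = 7,285,598,800 bytes = 7285.60 MB.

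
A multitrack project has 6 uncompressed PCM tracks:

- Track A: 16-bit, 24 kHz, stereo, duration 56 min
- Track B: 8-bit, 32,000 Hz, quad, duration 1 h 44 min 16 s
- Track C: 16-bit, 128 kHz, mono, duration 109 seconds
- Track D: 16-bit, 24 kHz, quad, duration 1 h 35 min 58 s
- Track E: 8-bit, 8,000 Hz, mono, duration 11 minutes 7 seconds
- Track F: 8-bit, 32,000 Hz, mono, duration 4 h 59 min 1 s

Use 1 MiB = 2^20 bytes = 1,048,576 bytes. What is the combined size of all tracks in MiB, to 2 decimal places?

2704.83 MiB

Track A: 56 min = 3,360 s; 24,000 × 3,360 × 2 × 2 = 322,560,000 bytes.
Track B: 1 h 44 min 16 s = 6,256 s; 32,000 × 6,256 × 1 × 4 = 800,768,000 bytes.
Track C: 128,000 × 109 × 2 × 1 = 27,904,000 bytes.
Track D: 1 h 35 min 58 s = 5,758 s; 24,000 × 5,758 × 2 × 4 = 1,105,536,000 bytes.
Track E: 11 minutes 7 seconds = 667 s; 8,000 × 667 × 1 × 1 = 5,336,000 bytes.
Track F: 4 h 59 min 1 s = 17,941 s; 32,000 × 17,941 × 1 × 1 = 574,112,000 bytes.
Total = 2,836,216,000 bytes = 2704.83 MiB.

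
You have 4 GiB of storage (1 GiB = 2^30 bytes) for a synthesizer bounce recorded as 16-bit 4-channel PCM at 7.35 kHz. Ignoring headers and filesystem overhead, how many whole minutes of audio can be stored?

Uncompressed byte rate = 7,350 × 2 × 4 = 58,800 bytes/s.
Capacity = 4 × 1,073,741,824 = 4,294,967,296 bytes.
4,294,967,296 / 58,800 ≈ 73043.66 s → 1,217 minutes.

1,217 minutes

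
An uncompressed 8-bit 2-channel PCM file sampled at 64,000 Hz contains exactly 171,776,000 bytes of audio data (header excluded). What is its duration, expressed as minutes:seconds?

22:22

Byte rate = 64,000 × 1 × 2 = 128,000 bytes/s.
Duration = 171,776,000 / 128,000 = 1,342 s.
1,342 s = 22:22.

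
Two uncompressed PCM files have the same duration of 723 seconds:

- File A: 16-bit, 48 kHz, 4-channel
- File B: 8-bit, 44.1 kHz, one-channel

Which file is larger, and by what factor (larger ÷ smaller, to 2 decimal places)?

File A: 48,000 × 2 × 4 = 384,000 bytes/s.
File B: 44,100 × 1 × 1 = 44,100 bytes/s.
File A is larger; ratio = 277,632,000 / 31,884,300 = 8.71.

File A, by a factor of 8.71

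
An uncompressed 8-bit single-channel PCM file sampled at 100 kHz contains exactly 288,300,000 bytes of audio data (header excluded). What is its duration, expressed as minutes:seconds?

Byte rate = 100,000 × 1 × 1 = 100,000 bytes/s.
Duration = 288,300,000 / 100,000 = 2,883 s.
2,883 s = 48:03.

48:03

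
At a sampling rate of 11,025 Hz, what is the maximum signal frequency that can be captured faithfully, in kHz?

5.5125 kHz

Nyquist frequency = sample rate / 2 = 11,025 / 2 = 5.5125 kHz.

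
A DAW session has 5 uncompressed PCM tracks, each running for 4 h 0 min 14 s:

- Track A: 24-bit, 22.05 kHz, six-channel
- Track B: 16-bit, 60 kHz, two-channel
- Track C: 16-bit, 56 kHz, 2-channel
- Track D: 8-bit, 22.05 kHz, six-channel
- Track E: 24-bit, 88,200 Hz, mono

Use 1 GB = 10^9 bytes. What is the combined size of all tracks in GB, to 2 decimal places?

4 h 0 min 14 s = 14,414 s.
Track A: 22,050 × 14,414 × 3 × 6 = 5,720,916,600 bytes.
Track B: 60,000 × 14,414 × 2 × 2 = 3,459,360,000 bytes.
Track C: 56,000 × 14,414 × 2 × 2 = 3,228,736,000 bytes.
Track D: 22,050 × 14,414 × 1 × 6 = 1,906,972,200 bytes.
Track E: 88,200 × 14,414 × 3 × 1 = 3,813,944,400 bytes.
Total = 18,129,929,200 bytes = 18.13 GB.

18.13 GB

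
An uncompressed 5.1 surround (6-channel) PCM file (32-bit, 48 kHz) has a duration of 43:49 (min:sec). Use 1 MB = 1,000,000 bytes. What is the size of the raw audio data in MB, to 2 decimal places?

Duration = 43:49 (min:sec) = 2,629 s.
Bytes = 48,000 samples/s × 2,629 s × 4 bytes/sample × 6 ch = 3,028,608,000 bytes.
3,028,608,000 / 1,000,000 = 3028.61 MB.

3028.61 MB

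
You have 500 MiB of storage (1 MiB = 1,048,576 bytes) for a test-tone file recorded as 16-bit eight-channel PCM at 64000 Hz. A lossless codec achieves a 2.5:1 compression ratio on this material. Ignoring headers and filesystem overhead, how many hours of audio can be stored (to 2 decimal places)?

0.36 hours

Uncompressed byte rate = 64,000 × 2 × 8 = 1,024,000 bytes/s.
After 2.5:1 compression, effective rate ≈ 409600 bytes/s.
Capacity = 500 × 1,048,576 = 524,288,000 bytes.
524,288,000 / effective rate ≈ 1280 s → 0.36 hours.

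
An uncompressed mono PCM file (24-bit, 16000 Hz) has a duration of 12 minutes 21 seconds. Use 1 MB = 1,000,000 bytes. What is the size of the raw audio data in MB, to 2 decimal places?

35.57 MB

Duration = 12 minutes 21 seconds = 741 s.
Bytes = 16,000 samples/s × 741 s × 3 bytes/sample × 1 ch = 35,568,000 bytes.
35,568,000 / 1,000,000 = 35.57 MB.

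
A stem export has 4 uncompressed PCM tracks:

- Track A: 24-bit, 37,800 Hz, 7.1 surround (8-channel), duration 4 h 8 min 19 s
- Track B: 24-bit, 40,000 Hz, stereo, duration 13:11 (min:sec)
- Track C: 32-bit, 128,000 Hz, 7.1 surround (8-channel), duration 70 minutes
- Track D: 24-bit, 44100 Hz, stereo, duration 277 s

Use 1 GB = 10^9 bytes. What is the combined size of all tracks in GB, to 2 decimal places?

Track A: 4 h 8 min 19 s = 14,899 s; 37,800 × 14,899 × 3 × 8 = 13,516,372,800 bytes.
Track B: 13:11 (min:sec) = 791 s; 40,000 × 791 × 3 × 2 = 189,840,000 bytes.
Track C: 70 minutes = 4,200 s; 128,000 × 4,200 × 4 × 8 = 17,203,200,000 bytes.
Track D: 44,100 × 277 × 3 × 2 = 73,294,200 bytes.
Total = 30,982,707,000 bytes = 30.98 GB.

30.98 GB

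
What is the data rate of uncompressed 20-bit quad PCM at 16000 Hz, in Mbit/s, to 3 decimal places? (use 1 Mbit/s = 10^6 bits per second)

1.280 Mbit/s

Bit rate = 16,000 × 20 × 4 = 1,280,000 bits/s.
= 1.280 Mbit/s.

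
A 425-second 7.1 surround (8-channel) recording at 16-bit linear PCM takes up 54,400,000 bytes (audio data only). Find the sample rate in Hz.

8,000 Hz

Bytes = sample_rate × seconds × bytes_per_sample × channels.
sample_rate = 54,400,000 / (425 × 2 × 8) = 54,400,000 / 6,800 = 8,000 Hz.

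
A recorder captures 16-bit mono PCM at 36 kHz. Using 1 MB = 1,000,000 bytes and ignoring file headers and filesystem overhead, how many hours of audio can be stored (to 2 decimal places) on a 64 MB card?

0.25 hours

Uncompressed byte rate = 36,000 × 2 × 1 = 72,000 bytes/s.
Capacity = 64 × 1,000,000 = 64,000,000 bytes.
64,000,000 / 72,000 ≈ 888.89 s → 0.25 hours.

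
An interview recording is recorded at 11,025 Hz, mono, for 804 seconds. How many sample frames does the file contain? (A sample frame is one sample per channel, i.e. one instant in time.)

8,864,100 sample frames

11,025 samples/s × 804 s = 8,864,100 frames.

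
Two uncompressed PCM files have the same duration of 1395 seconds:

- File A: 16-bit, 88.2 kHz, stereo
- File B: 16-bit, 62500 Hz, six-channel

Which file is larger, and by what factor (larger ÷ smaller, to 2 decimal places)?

File A: 88,200 × 2 × 2 = 352,800 bytes/s.
File B: 62,500 × 2 × 6 = 750,000 bytes/s.
File B is larger; ratio = 1,046,250,000 / 492,156,000 = 2.13.

File B, by a factor of 2.13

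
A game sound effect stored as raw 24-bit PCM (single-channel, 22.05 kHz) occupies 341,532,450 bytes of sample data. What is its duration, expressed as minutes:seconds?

86:03

Byte rate = 22,050 × 3 × 1 = 66,150 bytes/s.
Duration = 341,532,450 / 66,150 = 5,163 s.
5,163 s = 86:03.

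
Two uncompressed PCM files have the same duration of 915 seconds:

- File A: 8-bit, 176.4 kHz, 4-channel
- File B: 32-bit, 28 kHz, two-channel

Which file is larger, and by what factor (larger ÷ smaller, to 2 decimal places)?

File A: 176,400 × 1 × 4 = 705,600 bytes/s.
File B: 28,000 × 4 × 2 = 224,000 bytes/s.
File A is larger; ratio = 645,624,000 / 204,960,000 = 3.15.

File A, by a factor of 3.15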